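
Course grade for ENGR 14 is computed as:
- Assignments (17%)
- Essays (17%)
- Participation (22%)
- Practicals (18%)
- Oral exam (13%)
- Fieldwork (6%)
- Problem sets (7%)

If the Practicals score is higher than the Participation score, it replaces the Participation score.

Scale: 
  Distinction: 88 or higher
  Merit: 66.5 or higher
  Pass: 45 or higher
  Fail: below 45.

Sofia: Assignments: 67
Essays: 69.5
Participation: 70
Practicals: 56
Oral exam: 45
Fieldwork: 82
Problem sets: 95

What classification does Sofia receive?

Practicals (56) ≤ Participation (70), so Participation stays at 70.
Weighted total:
  Assignments 67 × 0.17 = 11.39
  Essays 69.5 × 0.17 = 11.815
  Participation 70 × 0.22 = 15.4
  Practicals 56 × 0.18 = 10.08
  Oral exam 45 × 0.13 = 5.85
  Fieldwork 82 × 0.06 = 4.92
  Problem sets 95 × 0.07 = 6.65
Sum = 66.105
66.105 is ≥ 45 and < 66.5 → Pass

Pass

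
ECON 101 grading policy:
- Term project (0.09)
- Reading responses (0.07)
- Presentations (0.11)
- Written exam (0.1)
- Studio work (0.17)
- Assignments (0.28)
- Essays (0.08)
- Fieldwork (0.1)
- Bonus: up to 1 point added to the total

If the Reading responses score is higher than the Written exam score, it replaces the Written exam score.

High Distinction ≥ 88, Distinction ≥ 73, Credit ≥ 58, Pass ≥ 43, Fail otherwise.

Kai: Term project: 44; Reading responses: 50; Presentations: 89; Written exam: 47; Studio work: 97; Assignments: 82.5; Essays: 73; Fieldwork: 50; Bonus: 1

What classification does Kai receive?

Reading responses (50) > Written exam (47), so Written exam counts as 50.
Weighted total:
  Term project 44 × 0.09 = 3.96
  Reading responses 50 × 0.07 = 3.5
  Presentations 89 × 0.11 = 9.79
  Written exam 50 × 0.1 = 5
  Studio work 97 × 0.17 = 16.49
  Assignments 82.5 × 0.28 = 23.1
  Essays 73 × 0.08 = 5.84
  Fieldwork 50 × 0.1 = 5
Sum = 72.68
Bonus: 72.68 + 1 = 73.68
73.68 is ≥ 73 and < 88 → Distinction

Distinction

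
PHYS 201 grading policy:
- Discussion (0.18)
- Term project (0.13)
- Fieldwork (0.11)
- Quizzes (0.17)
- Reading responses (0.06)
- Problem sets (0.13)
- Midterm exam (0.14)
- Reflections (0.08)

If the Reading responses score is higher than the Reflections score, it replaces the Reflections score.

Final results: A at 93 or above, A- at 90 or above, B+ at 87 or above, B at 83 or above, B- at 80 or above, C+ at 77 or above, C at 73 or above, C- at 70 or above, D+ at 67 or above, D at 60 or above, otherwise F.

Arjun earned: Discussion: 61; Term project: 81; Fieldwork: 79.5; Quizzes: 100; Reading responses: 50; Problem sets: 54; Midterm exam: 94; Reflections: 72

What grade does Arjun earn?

Reading responses (50) ≤ Reflections (72), so Reflections stays at 72.
Weighted total:
  Discussion 61 × 0.18 = 10.98
  Term project 81 × 0.13 = 10.53
  Fieldwork 79.5 × 0.11 = 8.745
  Quizzes 100 × 0.17 = 17
  Reading responses 50 × 0.06 = 3
  Problem sets 54 × 0.13 = 7.02
  Midterm exam 94 × 0.14 = 13.16
  Reflections 72 × 0.08 = 5.76
Sum = 76.195
76.195 is ≥ 73 and < 77 → C

C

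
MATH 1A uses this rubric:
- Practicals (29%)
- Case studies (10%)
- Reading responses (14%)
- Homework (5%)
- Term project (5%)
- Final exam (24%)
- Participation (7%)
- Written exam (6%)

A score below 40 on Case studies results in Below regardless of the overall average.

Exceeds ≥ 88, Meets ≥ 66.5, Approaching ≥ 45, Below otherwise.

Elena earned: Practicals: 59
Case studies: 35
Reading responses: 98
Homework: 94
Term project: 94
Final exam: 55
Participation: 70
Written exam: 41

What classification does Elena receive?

Below

Case studies score 35 < 40: minimum not met.
Weighted total:
  Practicals 59 × 0.29 = 17.11
  Case studies 35 × 0.1 = 3.5
  Reading responses 98 × 0.14 = 13.72
  Homework 94 × 0.05 = 4.7
  Term project 94 × 0.05 = 4.7
  Final exam 55 × 0.24 = 13.2
  Participation 70 × 0.07 = 4.9
  Written exam 41 × 0.06 = 2.46
Sum = 64.29
Because the Case studies minimum was not met, the result is Below.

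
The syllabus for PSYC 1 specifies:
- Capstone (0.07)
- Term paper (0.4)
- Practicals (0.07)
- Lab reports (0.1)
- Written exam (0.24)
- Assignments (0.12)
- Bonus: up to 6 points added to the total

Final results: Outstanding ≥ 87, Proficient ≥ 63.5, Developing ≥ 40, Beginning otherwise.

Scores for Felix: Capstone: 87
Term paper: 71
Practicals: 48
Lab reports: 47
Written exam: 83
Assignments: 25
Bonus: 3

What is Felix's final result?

Proficient

Weighted total:
  Capstone 87 × 0.07 = 6.09
  Term paper 71 × 0.4 = 28.4
  Practicals 48 × 0.07 = 3.36
  Lab reports 47 × 0.1 = 4.7
  Written exam 83 × 0.24 = 19.92
  Assignments 25 × 0.12 = 3
Sum = 65.47
Bonus: 65.47 + 3 = 68.47
68.47 is ≥ 63.5 and < 87 → Proficient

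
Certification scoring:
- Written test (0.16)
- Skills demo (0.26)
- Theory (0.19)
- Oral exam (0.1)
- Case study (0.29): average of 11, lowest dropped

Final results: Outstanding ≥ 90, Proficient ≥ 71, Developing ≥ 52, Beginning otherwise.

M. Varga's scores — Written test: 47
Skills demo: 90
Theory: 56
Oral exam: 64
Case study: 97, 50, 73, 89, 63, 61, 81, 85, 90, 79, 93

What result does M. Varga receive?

Case study: drop 50 → average of remaining 10 = 811/10 = 81.1
Weighted total:
  Written test 47 × 0.16 = 7.52
  Skills demo 90 × 0.26 = 23.4
  Theory 56 × 0.19 = 10.64
  Oral exam 64 × 0.1 = 6.4
  Case study 81.1 × 0.29 = 23.519
Sum = 71.479
71.479 is ≥ 71 and < 90 → Proficient

Proficient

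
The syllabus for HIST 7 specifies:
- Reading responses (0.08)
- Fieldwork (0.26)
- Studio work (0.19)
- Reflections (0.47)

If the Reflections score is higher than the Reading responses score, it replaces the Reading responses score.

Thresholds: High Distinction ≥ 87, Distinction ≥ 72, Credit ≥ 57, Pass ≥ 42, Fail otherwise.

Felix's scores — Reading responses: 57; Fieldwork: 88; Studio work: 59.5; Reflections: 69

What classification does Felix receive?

Distinction

Reflections (69) > Reading responses (57), so Reading responses counts as 69.
Weighted total:
  Reading responses 69 × 0.08 = 5.52
  Fieldwork 88 × 0.26 = 22.88
  Studio work 59.5 × 0.19 = 11.305
  Reflections 69 × 0.47 = 32.43
Sum = 72.135
72.135 is ≥ 72 and < 87 → Distinction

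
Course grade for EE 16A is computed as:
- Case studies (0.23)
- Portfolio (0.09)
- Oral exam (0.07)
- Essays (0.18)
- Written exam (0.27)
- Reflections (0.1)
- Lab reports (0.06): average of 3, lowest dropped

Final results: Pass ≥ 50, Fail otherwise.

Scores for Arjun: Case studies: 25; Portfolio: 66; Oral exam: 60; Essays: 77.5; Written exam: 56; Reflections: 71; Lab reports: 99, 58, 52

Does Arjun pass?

Lab reports: drop 52 → average of remaining 2 = 157/2 = 78.5
Weighted total:
  Case studies 25 × 0.23 = 5.75
  Portfolio 66 × 0.09 = 5.94
  Oral exam 60 × 0.07 = 4.2
  Essays 77.5 × 0.18 = 13.95
  Written exam 56 × 0.27 = 15.12
  Reflections 71 × 0.1 = 7.1
  Lab reports 78.5 × 0.06 = 4.71
Sum = 56.77
56.77 ≥ 50 → Pass

Pass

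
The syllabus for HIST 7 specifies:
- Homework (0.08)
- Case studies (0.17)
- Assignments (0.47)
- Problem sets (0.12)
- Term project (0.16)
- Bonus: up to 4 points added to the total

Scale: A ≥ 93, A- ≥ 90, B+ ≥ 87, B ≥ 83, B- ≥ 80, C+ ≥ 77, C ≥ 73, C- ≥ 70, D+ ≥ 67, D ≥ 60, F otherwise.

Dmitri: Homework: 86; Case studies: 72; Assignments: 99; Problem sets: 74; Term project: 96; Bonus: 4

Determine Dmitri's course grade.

Weighted total:
  Homework 86 × 0.08 = 6.88
  Case studies 72 × 0.17 = 12.24
  Assignments 99 × 0.47 = 46.53
  Problem sets 74 × 0.12 = 8.88
  Term project 96 × 0.16 = 15.36
Sum = 89.89
Bonus: 89.89 + 4 = 93.89
93.89 ≥ 93 → A

A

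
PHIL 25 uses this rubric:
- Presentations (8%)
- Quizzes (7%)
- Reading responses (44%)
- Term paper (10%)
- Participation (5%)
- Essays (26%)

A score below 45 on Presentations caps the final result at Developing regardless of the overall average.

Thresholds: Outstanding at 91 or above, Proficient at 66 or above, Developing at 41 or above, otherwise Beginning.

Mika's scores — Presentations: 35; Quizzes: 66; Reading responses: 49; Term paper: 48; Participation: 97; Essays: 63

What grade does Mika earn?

Developing

Presentations score 35 < 45: minimum not met.
Weighted total:
  Presentations 35 × 0.08 = 2.8
  Quizzes 66 × 0.07 = 4.62
  Reading responses 49 × 0.44 = 21.56
  Term paper 48 × 0.1 = 4.8
  Participation 97 × 0.05 = 4.85
  Essays 63 × 0.26 = 16.38
Sum = 55.01
55.01 would be Developing; cap at Developing applies → Developing.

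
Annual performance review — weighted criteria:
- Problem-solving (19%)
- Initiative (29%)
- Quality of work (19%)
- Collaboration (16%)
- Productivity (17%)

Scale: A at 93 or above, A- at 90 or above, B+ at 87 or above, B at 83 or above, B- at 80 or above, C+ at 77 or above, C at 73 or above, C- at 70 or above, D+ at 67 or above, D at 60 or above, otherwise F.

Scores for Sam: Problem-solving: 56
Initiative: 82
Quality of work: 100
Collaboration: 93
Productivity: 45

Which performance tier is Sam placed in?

C

Weighted total:
  Problem-solving 56 × 0.19 = 10.64
  Initiative 82 × 0.29 = 23.78
  Quality of work 100 × 0.19 = 19
  Collaboration 93 × 0.16 = 14.88
  Productivity 45 × 0.17 = 7.65
Sum = 75.95
75.95 is ≥ 73 and < 77 → C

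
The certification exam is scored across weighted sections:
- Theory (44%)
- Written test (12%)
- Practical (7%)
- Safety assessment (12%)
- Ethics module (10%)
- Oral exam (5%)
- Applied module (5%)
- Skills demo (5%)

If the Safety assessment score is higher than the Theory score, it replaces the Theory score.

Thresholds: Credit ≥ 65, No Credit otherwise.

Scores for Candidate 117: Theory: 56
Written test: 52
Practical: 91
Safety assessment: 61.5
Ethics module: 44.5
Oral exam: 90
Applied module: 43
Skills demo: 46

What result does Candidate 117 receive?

No Credit

Safety assessment (61.5) > Theory (56), so Theory counts as 61.5.
Weighted total:
  Theory 61.5 × 0.44 = 27.06
  Written test 52 × 0.12 = 6.24
  Practical 91 × 0.07 = 6.37
  Safety assessment 61.5 × 0.12 = 7.38
  Ethics module 44.5 × 0.1 = 4.45
  Oral exam 90 × 0.05 = 4.5
  Applied module 43 × 0.05 = 2.15
  Skills demo 46 × 0.05 = 2.3
Sum = 60.45
60.45 < 65 → No Credit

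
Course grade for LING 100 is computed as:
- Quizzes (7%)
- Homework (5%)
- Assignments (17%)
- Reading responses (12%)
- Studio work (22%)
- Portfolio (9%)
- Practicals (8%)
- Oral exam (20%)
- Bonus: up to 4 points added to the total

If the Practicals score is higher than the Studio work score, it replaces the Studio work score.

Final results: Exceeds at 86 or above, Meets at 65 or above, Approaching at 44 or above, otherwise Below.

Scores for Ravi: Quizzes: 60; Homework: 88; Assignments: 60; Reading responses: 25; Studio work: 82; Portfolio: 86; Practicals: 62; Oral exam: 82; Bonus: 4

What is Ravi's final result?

Practicals (62) ≤ Studio work (82), so Studio work stays at 82.
Weighted total:
  Quizzes 60 × 0.07 = 4.2
  Homework 88 × 0.05 = 4.4
  Assignments 60 × 0.17 = 10.2
  Reading responses 25 × 0.12 = 3
  Studio work 82 × 0.22 = 18.04
  Portfolio 86 × 0.09 = 7.74
  Practicals 62 × 0.08 = 4.96
  Oral exam 82 × 0.2 = 16.4
Sum = 68.94
Bonus: 68.94 + 4 = 72.94
72.94 is ≥ 65 and < 86 → Meets

Meets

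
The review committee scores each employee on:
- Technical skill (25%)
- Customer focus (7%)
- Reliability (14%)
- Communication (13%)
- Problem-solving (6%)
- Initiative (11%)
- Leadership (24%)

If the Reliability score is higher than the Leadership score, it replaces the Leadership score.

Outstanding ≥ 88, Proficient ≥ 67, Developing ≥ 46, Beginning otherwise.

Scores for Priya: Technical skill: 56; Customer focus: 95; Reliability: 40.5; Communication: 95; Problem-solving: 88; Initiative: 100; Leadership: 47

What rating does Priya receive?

Reliability (40.5) ≤ Leadership (47), so Leadership stays at 47.
Weighted total:
  Technical skill 56 × 0.25 = 14
  Customer focus 95 × 0.07 = 6.65
  Reliability 40.5 × 0.14 = 5.67
  Communication 95 × 0.13 = 12.35
  Problem-solving 88 × 0.06 = 5.28
  Initiative 100 × 0.11 = 11
  Leadership 47 × 0.24 = 11.28
Sum = 66.23
66.23 is ≥ 46 and < 67 → Developing

Developing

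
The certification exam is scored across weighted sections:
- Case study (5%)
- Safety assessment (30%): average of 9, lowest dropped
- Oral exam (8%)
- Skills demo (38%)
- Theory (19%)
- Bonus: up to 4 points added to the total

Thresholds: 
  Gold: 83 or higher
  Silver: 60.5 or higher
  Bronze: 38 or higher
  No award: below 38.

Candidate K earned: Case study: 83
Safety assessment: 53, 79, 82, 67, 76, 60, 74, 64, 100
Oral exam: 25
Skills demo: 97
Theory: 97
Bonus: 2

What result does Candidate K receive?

Gold

Safety assessment: drop 53 → average of remaining 8 = 602/8 = 75.25
Weighted total:
  Case study 83 × 0.05 = 4.15
  Safety assessment 75.25 × 0.3 = 22.575
  Oral exam 25 × 0.08 = 2
  Skills demo 97 × 0.38 = 36.86
  Theory 97 × 0.19 = 18.43
Sum = 84.015
Bonus: 84.015 + 2 = 86.015
86.015 ≥ 83 → Gold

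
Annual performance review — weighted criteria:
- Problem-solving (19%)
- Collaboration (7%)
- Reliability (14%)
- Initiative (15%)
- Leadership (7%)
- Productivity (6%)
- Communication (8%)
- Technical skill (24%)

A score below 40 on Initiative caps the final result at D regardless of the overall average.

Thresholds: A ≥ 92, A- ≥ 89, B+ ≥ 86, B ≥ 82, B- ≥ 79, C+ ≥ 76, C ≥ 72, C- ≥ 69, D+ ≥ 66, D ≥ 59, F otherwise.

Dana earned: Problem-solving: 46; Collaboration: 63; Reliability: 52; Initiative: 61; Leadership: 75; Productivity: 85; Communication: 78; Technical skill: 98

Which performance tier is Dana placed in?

Initiative score 61 ≥ 40: minimum met.
Weighted total:
  Problem-solving 46 × 0.19 = 8.74
  Collaboration 63 × 0.07 = 4.41
  Reliability 52 × 0.14 = 7.28
  Initiative 61 × 0.15 = 9.15
  Leadership 75 × 0.07 = 5.25
  Productivity 85 × 0.06 = 5.1
  Communication 78 × 0.08 = 6.24
  Technical skill 98 × 0.24 = 23.52
Sum = 69.69
69.69 is ≥ 69 and < 72 → C-

C-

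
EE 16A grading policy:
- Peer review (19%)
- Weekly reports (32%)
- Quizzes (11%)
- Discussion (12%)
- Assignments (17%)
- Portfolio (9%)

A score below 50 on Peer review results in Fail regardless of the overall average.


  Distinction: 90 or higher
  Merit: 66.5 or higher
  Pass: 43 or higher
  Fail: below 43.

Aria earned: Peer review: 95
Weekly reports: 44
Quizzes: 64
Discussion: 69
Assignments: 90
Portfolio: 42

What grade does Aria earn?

Peer review score 95 ≥ 50: minimum met.
Weighted total:
  Peer review 95 × 0.19 = 18.05
  Weekly reports 44 × 0.32 = 14.08
  Quizzes 64 × 0.11 = 7.04
  Discussion 69 × 0.12 = 8.28
  Assignments 90 × 0.17 = 15.3
  Portfolio 42 × 0.09 = 3.78
Sum = 66.53
66.53 is ≥ 66.5 and < 90 → Merit

Merit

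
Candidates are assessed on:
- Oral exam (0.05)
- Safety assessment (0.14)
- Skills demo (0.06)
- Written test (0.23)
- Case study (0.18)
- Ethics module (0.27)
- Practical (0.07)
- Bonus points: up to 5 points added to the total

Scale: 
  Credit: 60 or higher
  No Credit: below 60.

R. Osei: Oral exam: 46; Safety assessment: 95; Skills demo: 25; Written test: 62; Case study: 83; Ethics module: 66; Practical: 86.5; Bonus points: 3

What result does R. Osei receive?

Weighted total:
  Oral exam 46 × 0.05 = 2.3
  Safety assessment 95 × 0.14 = 13.3
  Skills demo 25 × 0.06 = 1.5
  Written test 62 × 0.23 = 14.26
  Case study 83 × 0.18 = 14.94
  Ethics module 66 × 0.27 = 17.82
  Practical 86.5 × 0.07 = 6.055
Sum = 70.175
Bonus points: 70.175 + 3 = 73.175
73.175 ≥ 60 → Credit

Credit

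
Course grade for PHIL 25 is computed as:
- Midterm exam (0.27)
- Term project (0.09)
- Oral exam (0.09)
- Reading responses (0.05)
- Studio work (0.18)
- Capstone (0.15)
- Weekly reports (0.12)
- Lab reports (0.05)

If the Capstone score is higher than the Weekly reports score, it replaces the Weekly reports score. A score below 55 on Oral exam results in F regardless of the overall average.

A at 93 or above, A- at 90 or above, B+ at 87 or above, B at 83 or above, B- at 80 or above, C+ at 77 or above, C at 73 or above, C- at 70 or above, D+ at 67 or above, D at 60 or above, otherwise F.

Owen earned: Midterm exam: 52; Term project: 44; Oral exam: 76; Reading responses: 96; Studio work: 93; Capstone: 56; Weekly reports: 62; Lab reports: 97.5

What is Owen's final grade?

D+

Capstone (56) ≤ Weekly reports (62), so Weekly reports stays at 62.
Oral exam score 76 ≥ 55: minimum met.
Weighted total:
  Midterm exam 52 × 0.27 = 14.04
  Term project 44 × 0.09 = 3.96
  Oral exam 76 × 0.09 = 6.84
  Reading responses 96 × 0.05 = 4.8
  Studio work 93 × 0.18 = 16.74
  Capstone 56 × 0.15 = 8.4
  Weekly reports 62 × 0.12 = 7.44
  Lab reports 97.5 × 0.05 = 4.875
Sum = 67.095
67.095 is ≥ 67 and < 70 → D+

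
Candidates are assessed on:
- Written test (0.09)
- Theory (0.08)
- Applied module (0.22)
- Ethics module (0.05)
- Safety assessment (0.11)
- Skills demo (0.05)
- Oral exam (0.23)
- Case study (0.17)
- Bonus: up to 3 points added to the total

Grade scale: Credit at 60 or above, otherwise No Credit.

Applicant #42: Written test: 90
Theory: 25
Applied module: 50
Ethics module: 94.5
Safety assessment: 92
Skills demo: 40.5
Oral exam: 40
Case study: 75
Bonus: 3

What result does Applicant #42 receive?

Weighted total:
  Written test 90 × 0.09 = 8.1
  Theory 25 × 0.08 = 2
  Applied module 50 × 0.22 = 11
  Ethics module 94.5 × 0.05 = 4.725
  Safety assessment 92 × 0.11 = 10.12
  Skills demo 40.5 × 0.05 = 2.025
  Oral exam 40 × 0.23 = 9.2
  Case study 75 × 0.17 = 12.75
Sum = 59.92
Bonus: 59.92 + 3 = 62.92
62.92 ≥ 60 → Credit

Credit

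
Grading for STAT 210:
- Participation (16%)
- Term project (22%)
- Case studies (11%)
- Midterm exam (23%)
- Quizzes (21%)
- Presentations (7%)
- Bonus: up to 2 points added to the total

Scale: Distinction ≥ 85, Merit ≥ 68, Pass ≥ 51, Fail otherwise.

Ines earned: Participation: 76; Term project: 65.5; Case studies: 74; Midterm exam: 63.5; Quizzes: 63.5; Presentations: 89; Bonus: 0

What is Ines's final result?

Weighted total:
  Participation 76 × 0.16 = 12.16
  Term project 65.5 × 0.22 = 14.41
  Case studies 74 × 0.11 = 8.14
  Midterm exam 63.5 × 0.23 = 14.605
  Quizzes 63.5 × 0.21 = 13.335
  Presentations 89 × 0.07 = 6.23
Sum = 68.88
Bonus: 68.88 + 0 = 68.88
68.88 is ≥ 68 and < 85 → Merit

Merit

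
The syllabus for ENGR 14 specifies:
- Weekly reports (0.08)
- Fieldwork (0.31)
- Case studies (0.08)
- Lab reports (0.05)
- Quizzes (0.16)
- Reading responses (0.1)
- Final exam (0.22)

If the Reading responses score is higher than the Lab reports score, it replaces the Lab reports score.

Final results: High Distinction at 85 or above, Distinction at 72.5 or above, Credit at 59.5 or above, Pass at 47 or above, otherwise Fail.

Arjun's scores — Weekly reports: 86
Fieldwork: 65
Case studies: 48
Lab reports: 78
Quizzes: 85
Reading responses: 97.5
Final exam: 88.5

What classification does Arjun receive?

Distinction

Reading responses (97.5) > Lab reports (78), so Lab reports counts as 97.5.
Weighted total:
  Weekly reports 86 × 0.08 = 6.88
  Fieldwork 65 × 0.31 = 20.15
  Case studies 48 × 0.08 = 3.84
  Lab reports 97.5 × 0.05 = 4.875
  Quizzes 85 × 0.16 = 13.6
  Reading responses 97.5 × 0.1 = 9.75
  Final exam 88.5 × 0.22 = 19.47
Sum = 78.565
78.565 is ≥ 72.5 and < 85 → Distinction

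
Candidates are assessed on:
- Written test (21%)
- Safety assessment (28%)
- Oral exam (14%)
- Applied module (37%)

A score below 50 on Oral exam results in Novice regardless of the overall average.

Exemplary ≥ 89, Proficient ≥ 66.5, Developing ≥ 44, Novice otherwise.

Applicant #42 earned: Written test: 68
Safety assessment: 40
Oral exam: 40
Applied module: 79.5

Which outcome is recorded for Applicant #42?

Novice

Oral exam score 40 < 50: minimum not met.
Weighted total:
  Written test 68 × 0.21 = 14.28
  Safety assessment 40 × 0.28 = 11.2
  Oral exam 40 × 0.14 = 5.6
  Applied module 79.5 × 0.37 = 29.415
Sum = 60.495
Because the Oral exam minimum was not met, the result is Novice.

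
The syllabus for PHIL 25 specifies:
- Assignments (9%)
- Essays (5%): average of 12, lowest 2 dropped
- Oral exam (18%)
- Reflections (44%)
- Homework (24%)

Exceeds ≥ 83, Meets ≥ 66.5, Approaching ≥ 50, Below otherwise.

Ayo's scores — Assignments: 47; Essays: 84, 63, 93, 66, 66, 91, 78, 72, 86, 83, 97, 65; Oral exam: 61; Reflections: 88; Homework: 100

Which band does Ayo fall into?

Meets

Essays: drop 63, 65 → average of remaining 10 = 816/10 = 81.6
Weighted total:
  Assignments 47 × 0.09 = 4.23
  Essays 81.6 × 0.05 = 4.08
  Oral exam 61 × 0.18 = 10.98
  Reflections 88 × 0.44 = 38.72
  Homework 100 × 0.24 = 24
Sum = 82.01
82.01 is ≥ 66.5 and < 83 → Meets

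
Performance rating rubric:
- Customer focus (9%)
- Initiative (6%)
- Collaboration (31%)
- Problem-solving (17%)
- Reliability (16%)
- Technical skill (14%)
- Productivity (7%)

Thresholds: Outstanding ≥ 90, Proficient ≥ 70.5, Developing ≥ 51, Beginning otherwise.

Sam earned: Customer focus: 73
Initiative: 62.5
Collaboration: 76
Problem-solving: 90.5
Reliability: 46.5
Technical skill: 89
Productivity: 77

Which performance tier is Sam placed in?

Proficient

Weighted total:
  Customer focus 73 × 0.09 = 6.57
  Initiative 62.5 × 0.06 = 3.75
  Collaboration 76 × 0.31 = 23.56
  Problem-solving 90.5 × 0.17 = 15.385
  Reliability 46.5 × 0.16 = 7.44
  Technical skill 89 × 0.14 = 12.46
  Productivity 77 × 0.07 = 5.39
Sum = 74.555
74.555 is ≥ 70.5 and < 90 → Proficient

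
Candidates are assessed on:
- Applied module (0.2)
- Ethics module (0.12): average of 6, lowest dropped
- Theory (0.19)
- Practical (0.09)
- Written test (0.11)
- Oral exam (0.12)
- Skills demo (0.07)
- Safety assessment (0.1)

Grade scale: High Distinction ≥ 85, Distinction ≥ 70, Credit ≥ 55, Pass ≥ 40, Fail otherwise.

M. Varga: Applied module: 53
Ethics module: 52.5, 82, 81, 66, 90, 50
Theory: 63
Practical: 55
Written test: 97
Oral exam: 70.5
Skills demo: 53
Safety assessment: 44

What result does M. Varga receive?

Credit

Ethics module: drop 50 → average of remaining 5 = 371.5/5 = 74.3
Weighted total:
  Applied module 53 × 0.2 = 10.6
  Ethics module 74.3 × 0.12 = 8.916
  Theory 63 × 0.19 = 11.97
  Practical 55 × 0.09 = 4.95
  Written test 97 × 0.11 = 10.67
  Oral exam 70.5 × 0.12 = 8.46
  Skills demo 53 × 0.07 = 3.71
  Safety assessment 44 × 0.1 = 4.4
Sum = 63.676
63.676 is ≥ 55 and < 70 → Credit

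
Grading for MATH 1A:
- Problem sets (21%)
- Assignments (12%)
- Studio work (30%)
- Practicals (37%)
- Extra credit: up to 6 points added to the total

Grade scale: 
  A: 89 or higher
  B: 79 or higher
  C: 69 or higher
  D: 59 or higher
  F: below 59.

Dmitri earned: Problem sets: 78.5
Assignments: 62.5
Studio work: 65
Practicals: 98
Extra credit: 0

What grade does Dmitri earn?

B

Weighted total:
  Problem sets 78.5 × 0.21 = 16.485
  Assignments 62.5 × 0.12 = 7.5
  Studio work 65 × 0.3 = 19.5
  Practicals 98 × 0.37 = 36.26
Sum = 79.745
Extra credit: 79.745 + 0 = 79.745
79.745 is ≥ 79 and < 89 → B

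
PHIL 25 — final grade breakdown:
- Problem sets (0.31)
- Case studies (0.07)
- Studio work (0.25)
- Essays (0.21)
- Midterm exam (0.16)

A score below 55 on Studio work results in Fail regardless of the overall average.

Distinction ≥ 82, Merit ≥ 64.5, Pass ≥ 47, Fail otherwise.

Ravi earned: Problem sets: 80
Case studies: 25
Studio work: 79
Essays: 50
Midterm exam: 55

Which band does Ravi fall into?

Studio work score 79 ≥ 55: minimum met.
Weighted total:
  Problem sets 80 × 0.31 = 24.8
  Case studies 25 × 0.07 = 1.75
  Studio work 79 × 0.25 = 19.75
  Essays 50 × 0.21 = 10.5
  Midterm exam 55 × 0.16 = 8.8
Sum = 65.6
65.6 is ≥ 64.5 and < 82 → Merit

Merit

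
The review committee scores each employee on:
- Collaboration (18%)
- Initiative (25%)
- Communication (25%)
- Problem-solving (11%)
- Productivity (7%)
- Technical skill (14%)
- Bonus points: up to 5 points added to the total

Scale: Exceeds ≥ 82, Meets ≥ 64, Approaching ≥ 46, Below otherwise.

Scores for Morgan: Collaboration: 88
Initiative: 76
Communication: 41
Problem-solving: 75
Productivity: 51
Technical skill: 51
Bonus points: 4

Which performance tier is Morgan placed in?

Weighted total:
  Collaboration 88 × 0.18 = 15.84
  Initiative 76 × 0.25 = 19
  Communication 41 × 0.25 = 10.25
  Problem-solving 75 × 0.11 = 8.25
  Productivity 51 × 0.07 = 3.57
  Technical skill 51 × 0.14 = 7.14
Sum = 64.05
Bonus points: 64.05 + 4 = 68.05
68.05 is ≥ 64 and < 82 → Meets

Meets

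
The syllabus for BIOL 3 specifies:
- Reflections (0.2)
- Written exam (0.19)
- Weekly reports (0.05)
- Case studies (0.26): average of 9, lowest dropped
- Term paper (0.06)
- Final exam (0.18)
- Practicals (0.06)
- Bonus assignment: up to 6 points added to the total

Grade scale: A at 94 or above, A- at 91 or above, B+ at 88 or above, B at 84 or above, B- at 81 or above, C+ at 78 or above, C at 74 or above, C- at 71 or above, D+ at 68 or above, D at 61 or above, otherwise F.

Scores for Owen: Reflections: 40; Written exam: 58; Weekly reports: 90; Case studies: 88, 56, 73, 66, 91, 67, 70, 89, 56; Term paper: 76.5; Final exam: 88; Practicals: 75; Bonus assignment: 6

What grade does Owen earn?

Case studies: drop 56 → average of remaining 8 = 600/8 = 75
Weighted total:
  Reflections 40 × 0.2 = 8
  Written exam 58 × 0.19 = 11.02
  Weekly reports 90 × 0.05 = 4.5
  Case studies 75 × 0.26 = 19.5
  Term paper 76.5 × 0.06 = 4.59
  Final exam 88 × 0.18 = 15.84
  Practicals 75 × 0.06 = 4.5
Sum = 67.95
Bonus assignment: 67.95 + 6 = 73.95
73.95 is ≥ 71 and < 74 → C-

C-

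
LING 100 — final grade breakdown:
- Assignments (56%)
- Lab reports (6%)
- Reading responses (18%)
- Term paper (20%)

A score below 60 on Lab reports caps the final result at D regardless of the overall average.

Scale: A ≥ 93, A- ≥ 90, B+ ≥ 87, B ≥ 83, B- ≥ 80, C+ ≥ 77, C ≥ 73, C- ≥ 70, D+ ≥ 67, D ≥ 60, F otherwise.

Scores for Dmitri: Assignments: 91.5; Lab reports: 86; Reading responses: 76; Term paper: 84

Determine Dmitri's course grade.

Lab reports score 86 ≥ 60: minimum met.
Weighted total:
  Assignments 91.5 × 0.56 = 51.24
  Lab reports 86 × 0.06 = 5.16
  Reading responses 76 × 0.18 = 13.68
  Term paper 84 × 0.2 = 16.8
Sum = 86.88
86.88 is ≥ 83 and < 87 → B

B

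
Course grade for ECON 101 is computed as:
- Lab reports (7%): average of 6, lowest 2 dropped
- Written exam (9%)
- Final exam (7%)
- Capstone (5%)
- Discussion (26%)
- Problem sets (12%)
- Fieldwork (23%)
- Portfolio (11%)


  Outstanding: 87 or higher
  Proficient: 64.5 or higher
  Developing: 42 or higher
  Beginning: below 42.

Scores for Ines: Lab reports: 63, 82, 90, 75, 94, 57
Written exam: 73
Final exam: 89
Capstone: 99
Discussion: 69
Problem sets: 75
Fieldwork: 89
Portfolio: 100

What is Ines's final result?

Lab reports: drop 57, 63 → average of remaining 4 = 341/4 = 85.25
Weighted total:
  Lab reports 85.25 × 0.07 = 5.9675
  Written exam 73 × 0.09 = 6.57
  Final exam 89 × 0.07 = 6.23
  Capstone 99 × 0.05 = 4.95
  Discussion 69 × 0.26 = 17.94
  Problem sets 75 × 0.12 = 9
  Fieldwork 89 × 0.23 = 20.47
  Portfolio 100 × 0.11 = 11
Sum = 82.1275
82.1275 is ≥ 64.5 and < 87 → Proficient

Proficient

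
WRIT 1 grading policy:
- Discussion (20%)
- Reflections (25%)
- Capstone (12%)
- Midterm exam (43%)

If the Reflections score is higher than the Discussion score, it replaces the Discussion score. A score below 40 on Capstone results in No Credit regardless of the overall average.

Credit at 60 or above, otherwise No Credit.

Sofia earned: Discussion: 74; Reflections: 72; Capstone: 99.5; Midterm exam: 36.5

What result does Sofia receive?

Reflections (72) ≤ Discussion (74), so Discussion stays at 74.
Capstone score 99.5 ≥ 40: minimum met.
Weighted total:
  Discussion 74 × 0.2 = 14.8
  Reflections 72 × 0.25 = 18
  Capstone 99.5 × 0.12 = 11.94
  Midterm exam 36.5 × 0.43 = 15.695
Sum = 60.435
60.435 ≥ 60 → Credit

Credit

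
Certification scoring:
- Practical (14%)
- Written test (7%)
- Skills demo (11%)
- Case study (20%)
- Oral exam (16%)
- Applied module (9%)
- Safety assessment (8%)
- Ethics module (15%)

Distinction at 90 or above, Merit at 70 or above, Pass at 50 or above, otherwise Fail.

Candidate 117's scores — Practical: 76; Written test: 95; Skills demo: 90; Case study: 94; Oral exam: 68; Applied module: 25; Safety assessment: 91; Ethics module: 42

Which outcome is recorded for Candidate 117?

Weighted total:
  Practical 76 × 0.14 = 10.64
  Written test 95 × 0.07 = 6.65
  Skills demo 90 × 0.11 = 9.9
  Case study 94 × 0.2 = 18.8
  Oral exam 68 × 0.16 = 10.88
  Applied module 25 × 0.09 = 2.25
  Safety assessment 91 × 0.08 = 7.28
  Ethics module 42 × 0.15 = 6.3
Sum = 72.7
72.7 is ≥ 70 and < 90 → Merit

Merit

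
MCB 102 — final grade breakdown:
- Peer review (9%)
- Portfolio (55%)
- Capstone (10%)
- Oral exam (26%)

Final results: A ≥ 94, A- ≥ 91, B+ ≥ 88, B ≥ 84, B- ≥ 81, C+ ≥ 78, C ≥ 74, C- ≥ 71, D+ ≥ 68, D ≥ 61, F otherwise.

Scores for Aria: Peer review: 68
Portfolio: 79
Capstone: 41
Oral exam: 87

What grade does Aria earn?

C

Weighted total:
  Peer review 68 × 0.09 = 6.12
  Portfolio 79 × 0.55 = 43.45
  Capstone 41 × 0.1 = 4.1
  Oral exam 87 × 0.26 = 22.62
Sum = 76.29
76.29 is ≥ 74 and < 78 → C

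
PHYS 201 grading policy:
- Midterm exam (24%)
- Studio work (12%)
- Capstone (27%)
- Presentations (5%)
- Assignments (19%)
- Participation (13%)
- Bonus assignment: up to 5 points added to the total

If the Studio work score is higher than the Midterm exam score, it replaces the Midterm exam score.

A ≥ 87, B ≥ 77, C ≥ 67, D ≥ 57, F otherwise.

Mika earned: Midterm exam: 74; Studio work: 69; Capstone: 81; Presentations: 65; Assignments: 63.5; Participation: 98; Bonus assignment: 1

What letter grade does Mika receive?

C

Studio work (69) ≤ Midterm exam (74), so Midterm exam stays at 74.
Weighted total:
  Midterm exam 74 × 0.24 = 17.76
  Studio work 69 × 0.12 = 8.28
  Capstone 81 × 0.27 = 21.87
  Presentations 65 × 0.05 = 3.25
  Assignments 63.5 × 0.19 = 12.065
  Participation 98 × 0.13 = 12.74
Sum = 75.965
Bonus assignment: 75.965 + 1 = 76.965
76.965 is ≥ 67 and < 77 → C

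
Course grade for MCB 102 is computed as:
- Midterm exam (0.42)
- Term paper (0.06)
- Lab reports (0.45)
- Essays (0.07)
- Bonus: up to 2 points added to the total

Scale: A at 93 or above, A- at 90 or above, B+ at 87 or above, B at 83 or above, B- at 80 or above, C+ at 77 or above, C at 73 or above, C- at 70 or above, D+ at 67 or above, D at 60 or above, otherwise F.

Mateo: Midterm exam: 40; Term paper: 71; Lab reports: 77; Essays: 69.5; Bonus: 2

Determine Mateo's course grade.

Weighted total:
  Midterm exam 40 × 0.42 = 16.8
  Term paper 71 × 0.06 = 4.26
  Lab reports 77 × 0.45 = 34.65
  Essays 69.5 × 0.07 = 4.865
Sum = 60.575
Bonus: 60.575 + 2 = 62.575
62.575 is ≥ 60 and < 67 → D

D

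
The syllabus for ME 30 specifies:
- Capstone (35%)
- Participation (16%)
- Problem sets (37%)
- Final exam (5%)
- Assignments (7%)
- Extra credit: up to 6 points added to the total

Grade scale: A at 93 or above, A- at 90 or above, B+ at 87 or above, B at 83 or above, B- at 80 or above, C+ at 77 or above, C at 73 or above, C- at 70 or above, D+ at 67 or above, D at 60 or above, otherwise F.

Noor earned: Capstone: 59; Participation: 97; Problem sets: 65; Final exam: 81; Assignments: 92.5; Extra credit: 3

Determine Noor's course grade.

Weighted total:
  Capstone 59 × 0.35 = 20.65
  Participation 97 × 0.16 = 15.52
  Problem sets 65 × 0.37 = 24.05
  Final exam 81 × 0.05 = 4.05
  Assignments 92.5 × 0.07 = 6.475
Sum = 70.745
Extra credit: 70.745 + 3 = 73.745
73.745 is ≥ 73 and < 77 → C

C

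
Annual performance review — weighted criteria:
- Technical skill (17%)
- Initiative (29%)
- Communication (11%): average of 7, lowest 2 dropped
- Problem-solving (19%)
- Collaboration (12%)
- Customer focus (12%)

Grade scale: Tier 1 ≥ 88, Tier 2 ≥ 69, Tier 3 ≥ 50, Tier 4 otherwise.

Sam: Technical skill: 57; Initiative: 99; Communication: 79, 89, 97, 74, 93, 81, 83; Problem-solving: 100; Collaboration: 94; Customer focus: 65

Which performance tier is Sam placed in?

Tier 2

Communication: drop 74, 79 → average of remaining 5 = 443/5 = 88.6
Weighted total:
  Technical skill 57 × 0.17 = 9.69
  Initiative 99 × 0.29 = 28.71
  Communication 88.6 × 0.11 = 9.746
  Problem-solving 100 × 0.19 = 19
  Collaboration 94 × 0.12 = 11.28
  Customer focus 65 × 0.12 = 7.8
Sum = 86.226
86.226 is ≥ 69 and < 88 → Tier 2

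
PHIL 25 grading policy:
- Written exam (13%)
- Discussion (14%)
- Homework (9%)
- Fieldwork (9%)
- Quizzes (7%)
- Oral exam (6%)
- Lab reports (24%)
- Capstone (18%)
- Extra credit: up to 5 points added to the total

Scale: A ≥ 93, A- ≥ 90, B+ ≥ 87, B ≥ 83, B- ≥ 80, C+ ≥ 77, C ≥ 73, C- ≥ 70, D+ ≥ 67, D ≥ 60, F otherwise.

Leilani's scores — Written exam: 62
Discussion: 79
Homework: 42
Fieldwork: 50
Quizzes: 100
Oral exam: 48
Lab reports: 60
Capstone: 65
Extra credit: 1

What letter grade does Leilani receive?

D

Weighted total:
  Written exam 62 × 0.13 = 8.06
  Discussion 79 × 0.14 = 11.06
  Homework 42 × 0.09 = 3.78
  Fieldwork 50 × 0.09 = 4.5
  Quizzes 100 × 0.07 = 7
  Oral exam 48 × 0.06 = 2.88
  Lab reports 60 × 0.24 = 14.4
  Capstone 65 × 0.18 = 11.7
Sum = 63.38
Extra credit: 63.38 + 1 = 64.38
64.38 is ≥ 60 and < 67 → D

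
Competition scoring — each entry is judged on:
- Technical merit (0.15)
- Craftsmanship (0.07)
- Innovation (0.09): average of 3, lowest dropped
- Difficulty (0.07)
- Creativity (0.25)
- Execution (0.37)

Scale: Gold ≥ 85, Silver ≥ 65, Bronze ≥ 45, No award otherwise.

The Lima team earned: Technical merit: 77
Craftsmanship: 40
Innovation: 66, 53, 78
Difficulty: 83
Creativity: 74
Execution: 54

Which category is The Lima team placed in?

Silver

Innovation: drop 53 → average of remaining 2 = 144/2 = 72
Weighted total:
  Technical merit 77 × 0.15 = 11.55
  Craftsmanship 40 × 0.07 = 2.8
  Innovation 72 × 0.09 = 6.48
  Difficulty 83 × 0.07 = 5.81
  Creativity 74 × 0.25 = 18.5
  Execution 54 × 0.37 = 19.98
Sum = 65.12
65.12 is ≥ 65 and < 85 → Silver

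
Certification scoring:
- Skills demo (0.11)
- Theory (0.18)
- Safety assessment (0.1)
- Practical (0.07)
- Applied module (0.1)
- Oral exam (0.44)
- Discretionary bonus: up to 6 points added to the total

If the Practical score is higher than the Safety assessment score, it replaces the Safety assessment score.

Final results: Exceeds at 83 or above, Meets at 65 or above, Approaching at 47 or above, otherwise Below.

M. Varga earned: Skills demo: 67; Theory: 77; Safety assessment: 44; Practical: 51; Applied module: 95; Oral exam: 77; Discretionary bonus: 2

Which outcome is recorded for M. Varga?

Practical (51) > Safety assessment (44), so Safety assessment counts as 51.
Weighted total:
  Skills demo 67 × 0.11 = 7.37
  Theory 77 × 0.18 = 13.86
  Safety assessment 51 × 0.1 = 5.1
  Practical 51 × 0.07 = 3.57
  Applied module 95 × 0.1 = 9.5
  Oral exam 77 × 0.44 = 33.88
Sum = 73.28
Discretionary bonus: 73.28 + 2 = 75.28
75.28 is ≥ 65 and < 83 → Meets

Meets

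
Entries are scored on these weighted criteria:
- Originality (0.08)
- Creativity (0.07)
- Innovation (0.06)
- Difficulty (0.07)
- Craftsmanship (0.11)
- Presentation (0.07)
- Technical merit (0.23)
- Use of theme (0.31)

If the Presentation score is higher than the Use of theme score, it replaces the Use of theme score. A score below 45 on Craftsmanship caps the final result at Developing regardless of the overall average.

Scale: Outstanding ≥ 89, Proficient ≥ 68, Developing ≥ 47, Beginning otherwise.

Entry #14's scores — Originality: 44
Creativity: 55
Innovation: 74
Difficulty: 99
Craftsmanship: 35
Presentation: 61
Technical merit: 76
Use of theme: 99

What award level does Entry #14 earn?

Presentation (61) ≤ Use of theme (99), so Use of theme stays at 99.
Craftsmanship score 35 < 45: minimum not met.
Weighted total:
  Originality 44 × 0.08 = 3.52
  Creativity 55 × 0.07 = 3.85
  Innovation 74 × 0.06 = 4.44
  Difficulty 99 × 0.07 = 6.93
  Craftsmanship 35 × 0.11 = 3.85
  Presentation 61 × 0.07 = 4.27
  Technical merit 76 × 0.23 = 17.48
  Use of theme 99 × 0.31 = 30.69
Sum = 75.03
75.03 would be Proficient; cap at Developing applies → Developing.

Developing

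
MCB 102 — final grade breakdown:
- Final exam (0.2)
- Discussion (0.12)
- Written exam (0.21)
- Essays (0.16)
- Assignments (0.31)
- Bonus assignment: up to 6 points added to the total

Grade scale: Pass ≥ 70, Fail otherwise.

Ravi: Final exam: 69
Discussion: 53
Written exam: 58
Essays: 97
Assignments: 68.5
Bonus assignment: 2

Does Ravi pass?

Pass

Weighted total:
  Final exam 69 × 0.2 = 13.8
  Discussion 53 × 0.12 = 6.36
  Written exam 58 × 0.21 = 12.18
  Essays 97 × 0.16 = 15.52
  Assignments 68.5 × 0.31 = 21.235
Sum = 69.095
Bonus assignment: 69.095 + 2 = 71.095
71.095 ≥ 70 → Pass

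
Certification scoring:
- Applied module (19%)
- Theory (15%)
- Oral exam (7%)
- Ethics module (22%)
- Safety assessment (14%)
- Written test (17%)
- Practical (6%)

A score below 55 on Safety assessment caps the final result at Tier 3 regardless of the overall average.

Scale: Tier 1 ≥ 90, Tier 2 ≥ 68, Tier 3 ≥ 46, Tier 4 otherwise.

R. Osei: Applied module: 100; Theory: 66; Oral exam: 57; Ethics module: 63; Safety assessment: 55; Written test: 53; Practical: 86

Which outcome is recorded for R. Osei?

Tier 2

Safety assessment score 55 ≥ 55: minimum met.
Weighted total:
  Applied module 100 × 0.19 = 19
  Theory 66 × 0.15 = 9.9
  Oral exam 57 × 0.07 = 3.99
  Ethics module 63 × 0.22 = 13.86
  Safety assessment 55 × 0.14 = 7.7
  Written test 53 × 0.17 = 9.01
  Practical 86 × 0.06 = 5.16
Sum = 68.62
68.62 is ≥ 68 and < 90 → Tier 2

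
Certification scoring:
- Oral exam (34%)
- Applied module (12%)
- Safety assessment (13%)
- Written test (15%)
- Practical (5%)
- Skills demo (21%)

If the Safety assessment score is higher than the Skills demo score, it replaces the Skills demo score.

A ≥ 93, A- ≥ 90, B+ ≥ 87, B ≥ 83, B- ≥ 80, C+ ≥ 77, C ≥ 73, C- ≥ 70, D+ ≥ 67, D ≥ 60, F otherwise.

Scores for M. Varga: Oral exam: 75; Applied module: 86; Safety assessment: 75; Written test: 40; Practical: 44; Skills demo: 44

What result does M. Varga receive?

D+

Safety assessment (75) > Skills demo (44), so Skills demo counts as 75.
Weighted total:
  Oral exam 75 × 0.34 = 25.5
  Applied module 86 × 0.12 = 10.32
  Safety assessment 75 × 0.13 = 9.75
  Written test 40 × 0.15 = 6
  Practical 44 × 0.05 = 2.2
  Skills demo 75 × 0.21 = 15.75
Sum = 69.52
69.52 is ≥ 67 and < 70 → D+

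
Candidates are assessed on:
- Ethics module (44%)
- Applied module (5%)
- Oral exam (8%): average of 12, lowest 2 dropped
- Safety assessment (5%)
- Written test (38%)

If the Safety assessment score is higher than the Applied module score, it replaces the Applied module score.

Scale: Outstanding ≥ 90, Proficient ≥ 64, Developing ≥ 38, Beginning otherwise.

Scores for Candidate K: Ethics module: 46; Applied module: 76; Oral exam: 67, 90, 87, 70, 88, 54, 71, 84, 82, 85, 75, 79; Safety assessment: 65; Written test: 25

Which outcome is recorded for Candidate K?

Oral exam: drop 54, 67 → average of remaining 10 = 811/10 = 81.1
Safety assessment (65) ≤ Applied module (76), so Applied module stays at 76.
Weighted total:
  Ethics module 46 × 0.44 = 20.24
  Applied module 76 × 0.05 = 3.8
  Oral exam 81.1 × 0.08 = 6.488
  Safety assessment 65 × 0.05 = 3.25
  Written test 25 × 0.38 = 9.5
Sum = 43.278
43.278 is ≥ 38 and < 64 → Developing

Developing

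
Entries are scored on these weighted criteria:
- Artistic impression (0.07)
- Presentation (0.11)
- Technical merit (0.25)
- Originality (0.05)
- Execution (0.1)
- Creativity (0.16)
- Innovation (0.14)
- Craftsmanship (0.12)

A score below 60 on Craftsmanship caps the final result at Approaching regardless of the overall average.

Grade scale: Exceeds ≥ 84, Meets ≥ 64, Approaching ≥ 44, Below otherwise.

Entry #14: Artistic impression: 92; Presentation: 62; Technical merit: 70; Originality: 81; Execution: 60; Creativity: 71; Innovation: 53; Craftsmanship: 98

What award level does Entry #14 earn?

Craftsmanship score 98 ≥ 60: minimum met.
Weighted total:
  Artistic impression 92 × 0.07 = 6.44
  Presentation 62 × 0.11 = 6.82
  Technical merit 70 × 0.25 = 17.5
  Originality 81 × 0.05 = 4.05
  Execution 60 × 0.1 = 6
  Creativity 71 × 0.16 = 11.36
  Innovation 53 × 0.14 = 7.42
  Craftsmanship 98 × 0.12 = 11.76
Sum = 71.35
71.35 is ≥ 64 and < 84 → Meets

Meets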